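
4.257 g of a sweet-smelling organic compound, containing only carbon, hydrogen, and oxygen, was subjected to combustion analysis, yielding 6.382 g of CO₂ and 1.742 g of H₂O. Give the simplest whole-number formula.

mol C = 6.382 g CO₂ ÷ 44.009 g/mol = 0.14502 mol
mol H = 2 × 1.742 g H₂O ÷ 18.015 g/mol = 0.19339 mol
mass O = 4.257 − (1.7418 + 0.19494) = 2.3203 g → mol O = 2.3203 ÷ 15.999 = 0.14503 mol
Divide by the smallest (0.14502 mol): C 1.000, H 1.334, O 1.000
Multiplying each by 3 gives whole numbers: C 3.00, H 4.00, O 3.00

C3H4O3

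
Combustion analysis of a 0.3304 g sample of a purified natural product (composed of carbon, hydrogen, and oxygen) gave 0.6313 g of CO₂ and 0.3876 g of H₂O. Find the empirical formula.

C2H6O

mol C = 0.6313 g CO₂ ÷ 44.009 g/mol = 0.014345 mol
mol H = 2 × 0.3876 g H₂O ÷ 18.015 g/mol = 0.043031 mol
mass O = 0.3304 − (0.17230 + 0.043375) = 0.11473 g → mol O = 0.11473 ÷ 15.999 = 0.0071711 mol
Divide by the smallest (0.0071711 mol): C 2.000, H 6.001, O 1.000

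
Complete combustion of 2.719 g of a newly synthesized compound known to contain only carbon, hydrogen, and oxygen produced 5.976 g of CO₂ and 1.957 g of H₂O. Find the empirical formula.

mol C = 5.976 g CO₂ ÷ 44.009 g/mol = 0.13579 mol
mol H = 2 × 1.957 g H₂O ÷ 18.015 g/mol = 0.21726 mol
mass O = 2.719 − (1.6310 + 0.21900) = 0.86902 g → mol O = 0.86902 ÷ 15.999 = 0.054317 mol
Divide by the smallest (0.054317 mol): C 2.500, H 4.000, O 1.000
Multiplying each by 2 gives whole numbers: C 5.00, H 8.00, O 2.00

C5H8O2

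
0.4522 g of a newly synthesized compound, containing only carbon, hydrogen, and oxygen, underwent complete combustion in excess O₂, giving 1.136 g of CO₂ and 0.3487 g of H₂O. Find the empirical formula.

mol C = 1.136 g CO₂ ÷ 44.009 g/mol = 0.025813 mol
mol H = 2 × 0.3487 g H₂O ÷ 18.015 g/mol = 0.038712 mol
mass O = 0.4522 − (0.31004 + 0.039022) = 0.10314 g → mol O = 0.10314 ÷ 15.999 = 0.0064466 mol
Divide by the smallest (0.0064466 mol): C 4.004, H 6.005, O 1.000

C4H6O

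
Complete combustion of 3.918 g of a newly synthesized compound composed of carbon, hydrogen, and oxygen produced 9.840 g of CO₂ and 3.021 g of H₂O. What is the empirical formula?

C4H6O

mol C = 9.840 g CO₂ ÷ 44.009 g/mol = 0.22359 mol
mol H = 2 × 3.021 g H₂O ÷ 18.015 g/mol = 0.33539 mol
mass O = 3.918 − (2.6855 + 0.33807) = 0.89438 g → mol O = 0.89438 ÷ 15.999 = 0.055902 mol
Divide by the smallest (0.055902 mol): C 4.000, H 6.000, O 1.000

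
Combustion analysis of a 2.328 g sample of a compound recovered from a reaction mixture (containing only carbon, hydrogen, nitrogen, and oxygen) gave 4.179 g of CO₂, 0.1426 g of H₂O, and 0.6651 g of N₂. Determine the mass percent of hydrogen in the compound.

0.69%

mol C = 4.179 g CO₂ ÷ 44.009 g/mol = 0.094958 mol
mol H = 2 × 0.1426 g H₂O ÷ 18.015 g/mol = 0.015831 mol
mol N = 2 × 0.6651 g N₂ ÷ 28.014 g/mol = 0.047483 mol
mass O = 2.328 − (1.1405 + 0.015958 + 0.66510) = 0.50640 g → mol O = 0.50640 ÷ 15.999 = 0.031652 mol
mass % H = 0.015958 g ÷ 2.328 g × 100%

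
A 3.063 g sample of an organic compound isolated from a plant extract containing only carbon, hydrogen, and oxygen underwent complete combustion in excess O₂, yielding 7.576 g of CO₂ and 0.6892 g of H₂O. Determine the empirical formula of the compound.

C9H4O3

mol C = 7.576 g CO₂ ÷ 44.009 g/mol = 0.17215 mol
mol H = 2 × 0.6892 g H₂O ÷ 18.015 g/mol = 0.076514 mol
mass O = 3.063 − (2.0677 + 0.077126) = 0.91822 g → mol O = 0.91822 ÷ 15.999 = 0.057392 mol
Divide by the smallest (0.057392 mol): C 2.999, H 1.333, O 1.000
Multiplying each by 3 gives whole numbers: C 9.00, H 4.00, O 3.00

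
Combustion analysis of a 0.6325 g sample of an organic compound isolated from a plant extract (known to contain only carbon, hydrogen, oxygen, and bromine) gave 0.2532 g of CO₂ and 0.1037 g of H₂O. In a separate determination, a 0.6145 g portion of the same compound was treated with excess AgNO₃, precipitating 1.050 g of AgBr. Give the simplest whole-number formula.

mol C = 0.2532 g CO₂ ÷ 44.009 g/mol = 0.0057534 mol
mol H = 2 × 0.1037 g H₂O ÷ 18.015 g/mol = 0.011513 mol
From the AgBr data: mol Br per gram of compound = (1.050 ÷ 187.772) ÷ 0.6145 = 0.0090999 mol/g, so in the 0.6325 g combustion sample mol Br = 0.0057557 mol
mass O = 0.6325 − (0.069104 + 0.011605 + 0.45990) = 0.091889 g → mol O = 0.091889 ÷ 15.999 = 0.0057434 mol
Divide by the smallest (0.0057434 mol): C 1.002, H 2.004, Br 1.002, O 1.000

CH2BrO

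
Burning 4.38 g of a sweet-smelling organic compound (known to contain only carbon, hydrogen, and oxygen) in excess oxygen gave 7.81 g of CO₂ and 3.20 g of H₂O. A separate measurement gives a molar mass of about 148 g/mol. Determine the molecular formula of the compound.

C6H12O4

mol C = 7.81 g CO₂ ÷ 44.009 g/mol = 0.1775 mol
mol H = 2 × 3.20 g H₂O ÷ 18.015 g/mol = 0.3553 mol
mass O = 4.38 − (2.132 + 0.3581) = 1.890 g → mol O = 1.890 ÷ 15.999 = 0.1182 mol
Divide by the smallest (0.1182 mol): C 1.502, H 3.007, O 1.000
Multiplying each by 2 gives whole numbers: C 3.00, H 6.01, O 2.00
Empirical formula: C3H6O2
Empirical-formula mass = 74.08 g/mol; 148 ÷ 74.08 ≈ 2, so the molecular formula is C6H12O4.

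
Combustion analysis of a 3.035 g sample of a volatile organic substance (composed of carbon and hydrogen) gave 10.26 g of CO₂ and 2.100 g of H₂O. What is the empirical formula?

mol C = 10.26 g CO₂ ÷ 44.009 g/mol = 0.23313 mol
mol H = 2 × 2.100 g H₂O ÷ 18.015 g/mol = 0.23314 mol
Divide by the smallest (0.23313 mol): C 1.000, H 1.000

CH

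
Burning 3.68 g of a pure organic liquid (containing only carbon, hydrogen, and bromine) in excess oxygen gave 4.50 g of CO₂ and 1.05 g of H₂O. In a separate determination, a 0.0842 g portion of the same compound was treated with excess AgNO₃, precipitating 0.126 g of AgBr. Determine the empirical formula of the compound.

mol C = 4.50 g CO₂ ÷ 44.009 g/mol = 0.1023 mol
mol H = 2 × 1.05 g H₂O ÷ 18.015 g/mol = 0.1166 mol
From the AgBr data: mol Br per gram of compound = (0.126 ÷ 187.772) ÷ 0.0842 = 0.007969 mol/g, so in the 3.68 g combustion sample mol Br = 0.02933 mol
Divide by the smallest (0.02933 mol): C 3.487, H 3.975, Br 1.000
Multiplying each by 2 gives whole numbers: C 6.97, H 7.95, Br 2.00

C7H8Br2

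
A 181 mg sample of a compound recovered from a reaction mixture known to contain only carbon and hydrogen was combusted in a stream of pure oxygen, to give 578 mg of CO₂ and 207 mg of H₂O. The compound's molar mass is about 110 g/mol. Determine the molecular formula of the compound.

mol C = 0.578 g CO₂ ÷ 44.009 g/mol = 0.01313 mol
mol H = 2 × 0.207 g H₂O ÷ 18.015 g/mol = 0.02298 mol
Divide by the smallest (0.01313 mol): C 1.000, H 1.750
Multiplying each by 4 gives whole numbers: C 4.00, H 7.00
Empirical formula: C4H7
Empirical-formula mass = 55.10 g/mol; 110 ÷ 55.10 ≈ 2, so the molecular formula is C8H14.

C8H14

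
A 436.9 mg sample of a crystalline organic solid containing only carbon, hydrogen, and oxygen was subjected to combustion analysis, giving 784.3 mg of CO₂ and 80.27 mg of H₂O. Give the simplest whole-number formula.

mol C = 0.7843 g CO₂ ÷ 44.009 g/mol = 0.017821 mol
mol H = 2 × 0.08027 g H₂O ÷ 18.015 g/mol = 0.0089115 mol
mass O = 0.4369 − (0.21405 + 0.0089828) = 0.21386 g → mol O = 0.21386 ÷ 15.999 = 0.013367 mol
Divide by the smallest (0.0089115 mol): C 2.000, H 1.000, O 1.500
Multiplying each by 2 gives whole numbers: C 4.00, H 2.00, O 3.00

C4H2O3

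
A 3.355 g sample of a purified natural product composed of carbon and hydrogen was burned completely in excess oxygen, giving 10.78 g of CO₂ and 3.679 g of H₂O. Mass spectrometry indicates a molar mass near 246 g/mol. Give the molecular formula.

C18H30

mol C = 10.78 g CO₂ ÷ 44.009 g/mol = 0.24495 mol
mol H = 2 × 3.679 g H₂O ÷ 18.015 g/mol = 0.40844 mol
Divide by the smallest (0.24495 mol): C 1.000, H 1.667
Multiplying each by 3 gives whole numbers: C 3.00, H 5.00
Empirical formula: C3H5
Empirical-formula mass = 41.07 g/mol; 246 ÷ 41.07 ≈ 6, so the molecular formula is C18H30.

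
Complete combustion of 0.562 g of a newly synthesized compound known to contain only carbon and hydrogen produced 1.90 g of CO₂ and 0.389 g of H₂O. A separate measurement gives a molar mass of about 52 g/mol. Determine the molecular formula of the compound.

mol C = 1.90 g CO₂ ÷ 44.009 g/mol = 0.04317 mol
mol H = 2 × 0.389 g H₂O ÷ 18.015 g/mol = 0.04319 mol
Divide by the smallest (0.04317 mol): C 1.000, H 1.000
Empirical formula: CH
Empirical-formula mass = 13.02 g/mol; 52 ÷ 13.02 ≈ 4, so the molecular formula is C4H4.

C4H4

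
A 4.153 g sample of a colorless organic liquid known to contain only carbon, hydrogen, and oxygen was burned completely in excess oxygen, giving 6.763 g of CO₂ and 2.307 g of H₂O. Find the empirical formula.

mol C = 6.763 g CO₂ ÷ 44.009 g/mol = 0.15367 mol
mol H = 2 × 2.307 g H₂O ÷ 18.015 g/mol = 0.25612 mol
mass O = 4.153 − (1.8458 + 0.25817) = 2.0491 g → mol O = 2.0491 ÷ 15.999 = 0.12807 mol
Divide by the smallest (0.12807 mol): C 1.200, H 2.000, O 1.000
Multiplying each by 5 gives whole numbers: C 6.00, H 10.00, O 5.00

C6H10O5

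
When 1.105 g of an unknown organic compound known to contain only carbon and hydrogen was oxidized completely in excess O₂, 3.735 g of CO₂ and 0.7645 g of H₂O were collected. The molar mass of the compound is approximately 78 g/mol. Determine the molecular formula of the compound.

C6H6

mol C = 3.735 g CO₂ ÷ 44.009 g/mol = 0.084869 mol
mol H = 2 × 0.7645 g H₂O ÷ 18.015 g/mol = 0.084874 mol
Divide by the smallest (0.084869 mol): C 1.000, H 1.000
Empirical formula: CH
Empirical-formula mass = 13.02 g/mol; 78 ÷ 13.02 ≈ 6, so the molecular formula is C6H6.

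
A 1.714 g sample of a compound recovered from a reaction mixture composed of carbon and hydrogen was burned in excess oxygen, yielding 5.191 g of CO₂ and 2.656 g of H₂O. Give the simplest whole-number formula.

C2H5

mol C = 5.191 g CO₂ ÷ 44.009 g/mol = 0.11795 mol
mol H = 2 × 2.656 g H₂O ÷ 18.015 g/mol = 0.29487 mol
Divide by the smallest (0.11795 mol): C 1.000, H 2.500
Multiplying each by 2 gives whole numbers: C 2.00, H 5.00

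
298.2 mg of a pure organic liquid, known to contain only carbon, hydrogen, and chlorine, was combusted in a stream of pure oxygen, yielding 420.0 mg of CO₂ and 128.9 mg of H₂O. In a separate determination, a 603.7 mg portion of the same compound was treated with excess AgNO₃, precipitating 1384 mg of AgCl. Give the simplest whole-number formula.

C2H3Cl

mol C = 0.4200 g CO₂ ÷ 44.009 g/mol = 0.0095435 mol
mol H = 2 × 0.1289 g H₂O ÷ 18.015 g/mol = 0.014310 mol
From the AgCl data: mol Cl per gram of compound = (1.384 ÷ 143.318) ÷ 0.6037 = 0.015996 mol/g, so in the 0.2982 g combustion sample mol Cl = 0.0047700 mol
Divide by the smallest (0.0047700 mol): C 2.001, H 3.000, Cl 1.000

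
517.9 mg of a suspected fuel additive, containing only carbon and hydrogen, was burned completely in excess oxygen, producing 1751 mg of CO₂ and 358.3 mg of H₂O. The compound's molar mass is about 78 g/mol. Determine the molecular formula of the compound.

mol C = 1.751 g CO₂ ÷ 44.009 g/mol = 0.039787 mol
mol H = 2 × 0.3583 g H₂O ÷ 18.015 g/mol = 0.039778 mol
Divide by the smallest (0.039778 mol): C 1.000, H 1.000
Empirical formula: CH
Empirical-formula mass = 13.02 g/mol; 78 ÷ 13.02 ≈ 6, so the molecular formula is C6H6.

C6H6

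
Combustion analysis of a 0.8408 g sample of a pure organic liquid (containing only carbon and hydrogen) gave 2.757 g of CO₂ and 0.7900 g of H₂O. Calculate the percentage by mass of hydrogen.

10.51%

mol C = 2.757 g CO₂ ÷ 44.009 g/mol = 0.062646 mol
mol H = 2 × 0.7900 g H₂O ÷ 18.015 g/mol = 0.087705 mol
mass % H = 0.088406 g ÷ 0.8408 g × 100%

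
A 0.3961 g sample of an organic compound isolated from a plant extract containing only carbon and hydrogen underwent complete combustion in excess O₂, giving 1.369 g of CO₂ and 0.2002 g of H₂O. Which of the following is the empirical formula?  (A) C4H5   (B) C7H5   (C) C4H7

(B) C7H5

mol C = 1.369 g CO₂ ÷ 44.009 g/mol = 0.031107 mol
mol H = 2 × 0.2002 g H₂O ÷ 18.015 g/mol = 0.022226 mol
Divide by the smallest (0.022226 mol): C 1.400, H 1.000
Multiplying each by 5 gives whole numbers: C 7.00, H 5.00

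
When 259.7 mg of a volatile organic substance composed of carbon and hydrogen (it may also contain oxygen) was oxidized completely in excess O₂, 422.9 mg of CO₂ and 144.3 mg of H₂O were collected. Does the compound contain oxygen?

yes

mol C = 0.4229 g CO₂ ÷ 44.009 g/mol = 0.0096094 mol
mol H = 2 × 0.1443 g H₂O ÷ 18.015 g/mol = 0.016020 mol
C and H account for only 0.13157 g of the 0.2597 g sample; the remaining 0.12813 g must be oxygen.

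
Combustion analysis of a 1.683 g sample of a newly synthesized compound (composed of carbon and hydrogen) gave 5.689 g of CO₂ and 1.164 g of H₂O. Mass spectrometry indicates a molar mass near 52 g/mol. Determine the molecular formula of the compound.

mol C = 5.689 g CO₂ ÷ 44.009 g/mol = 0.12927 mol
mol H = 2 × 1.164 g H₂O ÷ 18.015 g/mol = 0.12923 mol
Divide by the smallest (0.12923 mol): C 1.000, H 1.000
Empirical formula: CH
Empirical-formula mass = 13.02 g/mol; 52 ÷ 13.02 ≈ 4, so the molecular formula is C4H4.

C4H4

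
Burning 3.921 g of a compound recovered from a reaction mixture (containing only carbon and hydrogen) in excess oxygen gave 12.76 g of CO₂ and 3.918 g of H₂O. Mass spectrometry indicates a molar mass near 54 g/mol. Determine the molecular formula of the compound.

C4H6

mol C = 12.76 g CO₂ ÷ 44.009 g/mol = 0.28994 mol
mol H = 2 × 3.918 g H₂O ÷ 18.015 g/mol = 0.43497 mol
Divide by the smallest (0.28994 mol): C 1.000, H 1.500
Multiplying each by 2 gives whole numbers: C 2.00, H 3.00
Empirical formula: C2H3
Empirical-formula mass = 27.05 g/mol; 54 ÷ 27.05 ≈ 2, so the molecular formula is C4H6.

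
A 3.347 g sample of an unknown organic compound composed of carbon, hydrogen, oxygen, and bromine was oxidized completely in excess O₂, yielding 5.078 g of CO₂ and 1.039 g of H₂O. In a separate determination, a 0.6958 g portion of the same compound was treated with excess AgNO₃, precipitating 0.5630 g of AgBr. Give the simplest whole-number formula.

C8H8BrO3

mol C = 5.078 g CO₂ ÷ 44.009 g/mol = 0.11539 mol
mol H = 2 × 1.039 g H₂O ÷ 18.015 g/mol = 0.11535 mol
From the AgBr data: mol Br per gram of compound = (0.5630 ÷ 187.772) ÷ 0.6958 = 0.0043092 mol/g, so in the 3.347 g combustion sample mol Br = 0.014423 mol
mass O = 3.347 − (1.3859 + 0.11627 + 1.1524) = 0.69240 g → mol O = 0.69240 ÷ 15.999 = 0.043277 mol
Divide by the smallest (0.014423 mol): C 8.000, H 7.998, Br 1.000, O 3.001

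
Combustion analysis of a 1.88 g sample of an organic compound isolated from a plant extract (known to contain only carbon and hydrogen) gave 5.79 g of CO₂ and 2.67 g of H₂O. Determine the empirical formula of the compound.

C4H9

mol C = 5.79 g CO₂ ÷ 44.009 g/mol = 0.1316 mol
mol H = 2 × 2.67 g H₂O ÷ 18.015 g/mol = 0.2964 mol
Divide by the smallest (0.1316 mol): C 1.000, H 2.253
Multiplying each by 4 gives whole numbers: C 4.00, H 9.01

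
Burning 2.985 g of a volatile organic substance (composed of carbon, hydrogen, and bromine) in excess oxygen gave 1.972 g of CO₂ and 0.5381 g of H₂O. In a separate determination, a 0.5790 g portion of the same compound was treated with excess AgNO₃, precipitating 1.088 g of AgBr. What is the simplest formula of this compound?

mol C = 1.972 g CO₂ ÷ 44.009 g/mol = 0.044809 mol
mol H = 2 × 0.5381 g H₂O ÷ 18.015 g/mol = 0.059739 mol
From the AgBr data: mol Br per gram of compound = (1.088 ÷ 187.772) ÷ 0.5790 = 0.010007 mol/g, so in the 2.985 g combustion sample mol Br = 0.029872 mol
Divide by the smallest (0.029872 mol): C 1.500, H 2.000, Br 1.000
Multiplying each by 2 gives whole numbers: C 3.00, H 4.00, Br 2.00

C3H4Br2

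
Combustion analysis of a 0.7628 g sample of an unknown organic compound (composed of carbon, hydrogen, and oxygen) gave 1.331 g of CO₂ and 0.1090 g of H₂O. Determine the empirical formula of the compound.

C5H2O4

mol C = 1.331 g CO₂ ÷ 44.009 g/mol = 0.030244 mol
mol H = 2 × 0.1090 g H₂O ÷ 18.015 g/mol = 0.012101 mol
mass O = 0.7628 − (0.36326 + 0.012198) = 0.38734 g → mol O = 0.38734 ÷ 15.999 = 0.024210 mol
Divide by the smallest (0.012101 mol): C 2.499, H 1.000, O 2.001
Multiplying each by 2 gives whole numbers: C 5.00, H 2.00, O 4.00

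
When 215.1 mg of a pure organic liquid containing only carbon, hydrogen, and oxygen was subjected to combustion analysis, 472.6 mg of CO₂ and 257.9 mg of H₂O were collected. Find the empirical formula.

C3H8O

mol C = 0.4726 g CO₂ ÷ 44.009 g/mol = 0.010739 mol
mol H = 2 × 0.2579 g H₂O ÷ 18.015 g/mol = 0.028632 mol
mass O = 0.2151 − (0.12898 + 0.028861) = 0.057257 g → mol O = 0.057257 ÷ 15.999 = 0.0035788 mol
Divide by the smallest (0.0035788 mol): C 3.001, H 8.000, O 1.000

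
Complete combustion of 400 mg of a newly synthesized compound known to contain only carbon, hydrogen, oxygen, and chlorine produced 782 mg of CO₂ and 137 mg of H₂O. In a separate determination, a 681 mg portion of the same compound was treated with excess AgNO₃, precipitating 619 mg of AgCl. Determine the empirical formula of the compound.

mol C = 0.782 g CO₂ ÷ 44.009 g/mol = 0.01777 mol
mol H = 2 × 0.137 g H₂O ÷ 18.015 g/mol = 0.01521 mol
From the AgCl data: mol Cl per gram of compound = (0.619 ÷ 143.318) ÷ 0.681 = 0.006342 mol/g, so in the 0.400 g combustion sample mol Cl = 0.002537 mol
mass O = 0.400 − (0.2134 + 0.01533 + 0.08993) = 0.08131 g → mol O = 0.08131 ÷ 15.999 = 0.005082 mol
Divide by the smallest (0.002537 mol): C 7.004, H 5.995, Cl 1.000, O 2.003

C7H6ClO2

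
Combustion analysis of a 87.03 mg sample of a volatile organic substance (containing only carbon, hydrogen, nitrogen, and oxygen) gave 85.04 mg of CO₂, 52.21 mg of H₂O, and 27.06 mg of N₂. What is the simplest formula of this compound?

mol C = 0.08504 g CO₂ ÷ 44.009 g/mol = 0.0019323 mol
mol H = 2 × 0.05221 g H₂O ÷ 18.015 g/mol = 0.0057963 mol
mol N = 2 × 0.02706 g N₂ ÷ 28.014 g/mol = 0.0019319 mol
mass O = 0.08703 − (0.023209 + 0.0058427 + 0.027060) = 0.030918 g → mol O = 0.030918 ÷ 15.999 = 0.0019325 mol
Divide by the smallest (0.0019319 mol): C 1.000, H 3.000, N 1.000, O 1.000

CH3NO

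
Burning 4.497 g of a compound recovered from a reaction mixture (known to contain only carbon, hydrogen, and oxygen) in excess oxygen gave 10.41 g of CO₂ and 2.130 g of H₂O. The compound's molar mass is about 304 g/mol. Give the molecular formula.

C16H16O6

mol C = 10.41 g CO₂ ÷ 44.009 g/mol = 0.23654 mol
mol H = 2 × 2.130 g H₂O ÷ 18.015 g/mol = 0.23647 mol
mass O = 4.497 − (2.8411 + 0.23836) = 1.4175 g → mol O = 1.4175 ÷ 15.999 = 0.088601 mol
Divide by the smallest (0.088601 mol): C 2.670, H 2.669, O 1.000
Multiplying each by 3 gives whole numbers: C 8.01, H 8.01, O 3.00
Empirical formula: C8H8O3
Empirical-formula mass = 152.15 g/mol; 304 ÷ 152.15 ≈ 2, so the molecular formula is C16H16O6.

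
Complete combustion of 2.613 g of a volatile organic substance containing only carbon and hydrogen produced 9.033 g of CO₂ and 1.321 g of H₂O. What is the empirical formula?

C7H5

mol C = 9.033 g CO₂ ÷ 44.009 g/mol = 0.20525 mol
mol H = 2 × 1.321 g H₂O ÷ 18.015 g/mol = 0.14666 mol
Divide by the smallest (0.14666 mol): C 1.400, H 1.000
Multiplying each by 5 gives whole numbers: C 7.00, H 5.00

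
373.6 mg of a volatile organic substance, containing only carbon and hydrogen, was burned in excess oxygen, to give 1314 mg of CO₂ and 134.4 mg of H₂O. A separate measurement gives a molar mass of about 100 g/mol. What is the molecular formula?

C8H4

mol C = 1.314 g CO₂ ÷ 44.009 g/mol = 0.029858 mol
mol H = 2 × 0.1344 g H₂O ÷ 18.015 g/mol = 0.014921 mol
Divide by the smallest (0.014921 mol): C 2.001, H 1.000
Empirical formula: C2H
Empirical-formula mass = 25.03 g/mol; 100 ÷ 25.03 ≈ 4, so the molecular formula is C8H4.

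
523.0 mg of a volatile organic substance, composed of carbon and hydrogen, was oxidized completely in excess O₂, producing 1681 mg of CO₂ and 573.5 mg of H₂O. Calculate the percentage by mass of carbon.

mol C = 1.681 g CO₂ ÷ 44.009 g/mol = 0.038197 mol
mol H = 2 × 0.5735 g H₂O ÷ 18.015 g/mol = 0.063669 mol
mass % C = 0.45878 g ÷ 0.5230 g × 100%

87.72%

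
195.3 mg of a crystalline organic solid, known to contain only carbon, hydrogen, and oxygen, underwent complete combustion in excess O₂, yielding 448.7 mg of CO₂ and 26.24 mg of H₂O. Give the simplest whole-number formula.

mol C = 0.4487 g CO₂ ÷ 44.009 g/mol = 0.010196 mol
mol H = 2 × 0.02624 g H₂O ÷ 18.015 g/mol = 0.0029131 mol
mass O = 0.1953 − (0.12246 + 0.0029364) = 0.069904 g → mol O = 0.069904 ÷ 15.999 = 0.0043693 mol
Divide by the smallest (0.0029131 mol): C 3.500, H 1.000, O 1.500
Multiplying each by 2 gives whole numbers: C 7.00, H 2.00, O 3.00

C7H2O3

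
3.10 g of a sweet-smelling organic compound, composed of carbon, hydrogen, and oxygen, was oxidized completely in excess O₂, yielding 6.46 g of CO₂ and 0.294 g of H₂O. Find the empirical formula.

mol C = 6.46 g CO₂ ÷ 44.009 g/mol = 0.1468 mol
mol H = 2 × 0.294 g H₂O ÷ 18.015 g/mol = 0.03264 mol
mass O = 3.10 − (1.763 + 0.03290) = 1.304 g → mol O = 1.304 ÷ 15.999 = 0.08151 mol
Divide by the smallest (0.03264 mol): C 4.497, H 1.000, O 2.497
Multiplying each by 2 gives whole numbers: C 8.99, H 2.00, O 4.99

C9H2O5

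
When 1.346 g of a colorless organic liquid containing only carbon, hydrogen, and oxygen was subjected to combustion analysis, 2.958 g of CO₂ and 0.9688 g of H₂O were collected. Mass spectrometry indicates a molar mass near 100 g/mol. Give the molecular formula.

mol C = 2.958 g CO₂ ÷ 44.009 g/mol = 0.067214 mol
mol H = 2 × 0.9688 g H₂O ÷ 18.015 g/mol = 0.10755 mol
mass O = 1.346 − (0.80730 + 0.10842) = 0.43028 g → mol O = 0.43028 ÷ 15.999 = 0.026894 mol
Divide by the smallest (0.026894 mol): C 2.499, H 3.999, O 1.000
Multiplying each by 2 gives whole numbers: C 5.00, H 8.00, O 2.00
Empirical formula: C5H8O2
Empirical-formula mass = 100.12 g/mol; 100 ÷ 100.12 ≈ 1, so the molecular formula is C5H8O2.

C5H8O2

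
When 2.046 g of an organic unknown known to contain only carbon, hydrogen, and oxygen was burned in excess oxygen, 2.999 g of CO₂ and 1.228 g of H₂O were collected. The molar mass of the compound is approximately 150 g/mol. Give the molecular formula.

mol C = 2.999 g CO₂ ÷ 44.009 g/mol = 0.068145 mol
mol H = 2 × 1.228 g H₂O ÷ 18.015 g/mol = 0.13633 mol
mass O = 2.046 − (0.81849 + 0.13742) = 1.0901 g → mol O = 1.0901 ÷ 15.999 = 0.068135 mol
Divide by the smallest (0.068135 mol): C 1.000, H 2.001, O 1.000
Empirical formula: CH2O
Empirical-formula mass = 30.03 g/mol; 150 ÷ 30.03 ≈ 5, so the molecular formula is C5H10O5.

C5H10O5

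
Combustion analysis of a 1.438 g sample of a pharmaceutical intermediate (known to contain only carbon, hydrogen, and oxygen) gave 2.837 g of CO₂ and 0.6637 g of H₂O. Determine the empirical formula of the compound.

mol C = 2.837 g CO₂ ÷ 44.009 g/mol = 0.064464 mol
mol H = 2 × 0.6637 g H₂O ÷ 18.015 g/mol = 0.073683 mol
mass O = 1.438 − (0.77428 + 0.074273) = 0.58945 g → mol O = 0.58945 ÷ 15.999 = 0.036843 mol
Divide by the smallest (0.036843 mol): C 1.750, H 2.000, O 1.000
Multiplying each by 4 gives whole numbers: C 7.00, H 8.00, O 4.00

C7H8O4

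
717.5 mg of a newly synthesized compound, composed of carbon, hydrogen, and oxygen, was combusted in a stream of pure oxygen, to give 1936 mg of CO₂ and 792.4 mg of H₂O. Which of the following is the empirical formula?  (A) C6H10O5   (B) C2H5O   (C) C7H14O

mol C = 1.936 g CO₂ ÷ 44.009 g/mol = 0.043991 mol
mol H = 2 × 0.7924 g H₂O ÷ 18.015 g/mol = 0.087971 mol
mass O = 0.7175 − (0.52838 + 0.088675) = 0.10045 g → mol O = 0.10045 ÷ 15.999 = 0.0062785 mol
Divide by the smallest (0.0062785 mol): C 7.007, H 14.012, O 1.000

(C) C7H14O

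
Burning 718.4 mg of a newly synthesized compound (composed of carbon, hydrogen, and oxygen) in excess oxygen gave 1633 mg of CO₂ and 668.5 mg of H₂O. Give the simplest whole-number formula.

C3H6O

mol C = 1.633 g CO₂ ÷ 44.009 g/mol = 0.037106 mol
mol H = 2 × 0.6685 g H₂O ÷ 18.015 g/mol = 0.074216 mol
mass O = 0.7184 − (0.44568 + 0.074810) = 0.19791 g → mol O = 0.19791 ÷ 15.999 = 0.012370 mol
Divide by the smallest (0.012370 mol): C 3.000, H 6.000, O 1.000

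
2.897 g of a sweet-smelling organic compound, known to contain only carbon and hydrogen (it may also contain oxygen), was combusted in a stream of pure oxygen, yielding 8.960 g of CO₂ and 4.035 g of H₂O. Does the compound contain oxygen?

mol C = 8.960 g CO₂ ÷ 44.009 g/mol = 0.20359 mol
mol H = 2 × 4.035 g H₂O ÷ 18.015 g/mol = 0.44796 mol
C and H together account for 2.8969 g — essentially the entire 2.897 g sample — so the compound contains no oxygen.

no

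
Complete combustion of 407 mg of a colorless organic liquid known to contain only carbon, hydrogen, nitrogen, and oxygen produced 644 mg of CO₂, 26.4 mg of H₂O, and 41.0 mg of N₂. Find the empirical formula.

mol C = 0.644 g CO₂ ÷ 44.009 g/mol = 0.01463 mol
mol H = 2 × 0.0264 g H₂O ÷ 18.015 g/mol = 0.002931 mol
mol N = 2 × 0.0410 g N₂ ÷ 28.014 g/mol = 0.002927 mol
mass O = 0.407 − (0.1758 + 0.002954 + 0.04100) = 0.1873 g → mol O = 0.1873 ÷ 15.999 = 0.01171 mol
Divide by the smallest (0.002927 mol): C 4.999, H 1.001, N 1.000, O 3.999

C5HNO4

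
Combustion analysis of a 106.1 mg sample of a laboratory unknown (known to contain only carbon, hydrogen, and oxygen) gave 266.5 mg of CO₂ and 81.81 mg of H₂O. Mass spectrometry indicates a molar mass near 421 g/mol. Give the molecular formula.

mol C = 0.2665 g CO₂ ÷ 44.009 g/mol = 0.0060556 mol
mol H = 2 × 0.08181 g H₂O ÷ 18.015 g/mol = 0.0090824 mol
mass O = 0.1061 − (0.072734 + 0.0091551) = 0.024211 g → mol O = 0.024211 ÷ 15.999 = 0.0015133 mol
Divide by the smallest (0.0015133 mol): C 4.002, H 6.002, O 1.000
Empirical formula: C4H6O
Empirical-formula mass = 70.09 g/mol; 421 ÷ 70.09 ≈ 6, so the molecular formula is C24H36O6.

C24H36O6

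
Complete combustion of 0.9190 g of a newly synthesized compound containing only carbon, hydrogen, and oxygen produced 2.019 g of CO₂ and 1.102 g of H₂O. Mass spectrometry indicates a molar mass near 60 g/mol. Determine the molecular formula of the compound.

C3H8O

mol C = 2.019 g CO₂ ÷ 44.009 g/mol = 0.045877 mol
mol H = 2 × 1.102 g H₂O ÷ 18.015 g/mol = 0.12234 mol
mass O = 0.9190 − (0.55103 + 0.12332) = 0.24465 g → mol O = 0.24465 ÷ 15.999 = 0.015292 mol
Divide by the smallest (0.015292 mol): C 3.000, H 8.001, O 1.000
Empirical formula: C3H8O
Empirical-formula mass = 60.10 g/mol; 60 ÷ 60.10 ≈ 1, so the molecular formula is C3H8O.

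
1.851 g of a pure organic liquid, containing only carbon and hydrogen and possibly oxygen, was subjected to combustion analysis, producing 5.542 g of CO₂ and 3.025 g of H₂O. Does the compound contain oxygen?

no

mol C = 5.542 g CO₂ ÷ 44.009 g/mol = 0.12593 mol
mol H = 2 × 3.025 g H₂O ÷ 18.015 g/mol = 0.33583 mol
C and H together account for 1.8510 g — essentially the entire 1.851 g sample — so the compound contains no oxygen.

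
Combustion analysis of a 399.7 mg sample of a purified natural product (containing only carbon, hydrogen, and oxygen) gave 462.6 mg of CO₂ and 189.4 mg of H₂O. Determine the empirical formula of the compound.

mol C = 0.4626 g CO₂ ÷ 44.009 g/mol = 0.010511 mol
mol H = 2 × 0.1894 g H₂O ÷ 18.015 g/mol = 0.021027 mol
mass O = 0.3997 − (0.12625 + 0.021195) = 0.25225 g → mol O = 0.25225 ÷ 15.999 = 0.015767 mol
Divide by the smallest (0.010511 mol): C 1.000, H 2.000, O 1.500
Multiplying each by 2 gives whole numbers: C 2.00, H 4.00, O 3.00

C2H4O3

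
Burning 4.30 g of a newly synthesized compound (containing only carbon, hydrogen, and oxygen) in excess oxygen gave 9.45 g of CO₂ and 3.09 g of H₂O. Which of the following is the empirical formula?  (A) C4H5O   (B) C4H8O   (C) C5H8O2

mol C = 9.45 g CO₂ ÷ 44.009 g/mol = 0.2147 mol
mol H = 2 × 3.09 g H₂O ÷ 18.015 g/mol = 0.3430 mol
mass O = 4.30 − (2.579 + 0.3458) = 1.375 g → mol O = 1.375 ÷ 15.999 = 0.08595 mol
Divide by the smallest (0.08595 mol): C 2.498, H 3.991, O 1.000
Multiplying each by 2 gives whole numbers: C 5.00, H 7.98, O 2.00

(C) C5H8O2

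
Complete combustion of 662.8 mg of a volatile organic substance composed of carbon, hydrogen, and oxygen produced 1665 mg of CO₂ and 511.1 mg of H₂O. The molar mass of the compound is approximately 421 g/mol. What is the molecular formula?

mol C = 1.665 g CO₂ ÷ 44.009 g/mol = 0.037833 mol
mol H = 2 × 0.5111 g H₂O ÷ 18.015 g/mol = 0.056742 mol
mass O = 0.6628 − (0.45441 + 0.057196) = 0.15119 g → mol O = 0.15119 ÷ 15.999 = 0.0094500 mol
Divide by the smallest (0.0094500 mol): C 4.004, H 6.004, O 1.000
Empirical formula: C4H6O
Empirical-formula mass = 70.09 g/mol; 421 ÷ 70.09 ≈ 6, so the molecular formula is C24H36O6.

C24H36O6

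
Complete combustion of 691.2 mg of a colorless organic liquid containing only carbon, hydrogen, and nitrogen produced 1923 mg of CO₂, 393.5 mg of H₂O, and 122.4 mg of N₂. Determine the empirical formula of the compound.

mol C = 1.923 g CO₂ ÷ 44.009 g/mol = 0.043696 mol
mol H = 2 × 0.3935 g H₂O ÷ 18.015 g/mol = 0.043686 mol
mol N = 2 × 0.1224 g N₂ ÷ 28.014 g/mol = 0.0087385 mol
Divide by the smallest (0.0087385 mol): C 5.000, H 4.999, N 1.000

C5H5N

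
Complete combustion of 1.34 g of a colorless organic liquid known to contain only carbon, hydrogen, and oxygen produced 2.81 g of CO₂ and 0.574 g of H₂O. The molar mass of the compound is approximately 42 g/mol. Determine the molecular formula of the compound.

C2H2O

mol C = 2.81 g CO₂ ÷ 44.009 g/mol = 0.06385 mol
mol H = 2 × 0.574 g H₂O ÷ 18.015 g/mol = 0.06372 mol
mass O = 1.34 − (0.7669 + 0.06423) = 0.5089 g → mol O = 0.5089 ÷ 15.999 = 0.03181 mol
Divide by the smallest (0.03181 mol): C 2.008, H 2.004, O 1.000
Empirical formula: C2H2O
Empirical-formula mass = 42.04 g/mol; 42 ÷ 42.04 ≈ 1, so the molecular formula is C2H2O.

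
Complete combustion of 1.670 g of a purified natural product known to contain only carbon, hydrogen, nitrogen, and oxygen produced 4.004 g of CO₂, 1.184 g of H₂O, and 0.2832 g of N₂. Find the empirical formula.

C9H13N2O

mol C = 4.004 g CO₂ ÷ 44.009 g/mol = 0.090981 mol
mol H = 2 × 1.184 g H₂O ÷ 18.015 g/mol = 0.13145 mol
mol N = 2 × 0.2832 g N₂ ÷ 28.014 g/mol = 0.020218 mol
mass O = 1.670 − (1.0928 + 0.13250 + 0.28320) = 0.16152 g → mol O = 0.16152 ÷ 15.999 = 0.010096 mol
Divide by the smallest (0.010096 mol): C 9.012, H 13.020, N 2.003, O 1.000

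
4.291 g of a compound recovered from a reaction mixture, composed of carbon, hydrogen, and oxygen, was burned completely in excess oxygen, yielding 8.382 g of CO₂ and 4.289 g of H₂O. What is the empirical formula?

C2H5O

mol C = 8.382 g CO₂ ÷ 44.009 g/mol = 0.19046 mol
mol H = 2 × 4.289 g H₂O ÷ 18.015 g/mol = 0.47616 mol
mass O = 4.291 − (2.2876 + 0.47997) = 1.5234 g → mol O = 1.5234 ÷ 15.999 = 0.095219 mol
Divide by the smallest (0.095219 mol): C 2.000, H 5.001, O 1.000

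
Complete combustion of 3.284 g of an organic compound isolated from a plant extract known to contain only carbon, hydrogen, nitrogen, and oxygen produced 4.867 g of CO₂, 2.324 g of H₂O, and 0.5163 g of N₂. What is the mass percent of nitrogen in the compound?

mol C = 4.867 g CO₂ ÷ 44.009 g/mol = 0.11059 mol
mol H = 2 × 2.324 g H₂O ÷ 18.015 g/mol = 0.25801 mol
mol N = 2 × 0.5163 g N₂ ÷ 28.014 g/mol = 0.036860 mol
mass O = 3.284 − (1.3283 + 0.26007 + 0.51630) = 1.1793 g → mol O = 1.1793 ÷ 15.999 = 0.073712 mol
mass % N = 0.51630 g ÷ 3.284 g × 100%

15.72%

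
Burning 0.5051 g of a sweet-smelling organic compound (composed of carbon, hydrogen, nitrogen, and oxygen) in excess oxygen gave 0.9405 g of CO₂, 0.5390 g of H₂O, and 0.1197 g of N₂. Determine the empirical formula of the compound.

mol C = 0.9405 g CO₂ ÷ 44.009 g/mol = 0.021371 mol
mol H = 2 × 0.5390 g H₂O ÷ 18.015 g/mol = 0.059839 mol
mol N = 2 × 0.1197 g N₂ ÷ 28.014 g/mol = 0.0085457 mol
mass O = 0.5051 − (0.25668 + 0.060318 + 0.11970) = 0.068400 g → mol O = 0.068400 ÷ 15.999 = 0.0042752 mol
Divide by the smallest (0.0042752 mol): C 4.999, H 13.997, N 1.999, O 1.000

C5H14N2O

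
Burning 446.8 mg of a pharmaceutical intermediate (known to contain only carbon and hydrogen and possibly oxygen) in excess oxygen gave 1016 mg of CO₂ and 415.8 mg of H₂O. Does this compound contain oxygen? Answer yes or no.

yes

mol C = 1.016 g CO₂ ÷ 44.009 g/mol = 0.023086 mol
mol H = 2 × 0.4158 g H₂O ÷ 18.015 g/mol = 0.046162 mol
C and H account for only 0.32382 g of the 0.4468 g sample; the remaining 0.12298 g must be oxygen.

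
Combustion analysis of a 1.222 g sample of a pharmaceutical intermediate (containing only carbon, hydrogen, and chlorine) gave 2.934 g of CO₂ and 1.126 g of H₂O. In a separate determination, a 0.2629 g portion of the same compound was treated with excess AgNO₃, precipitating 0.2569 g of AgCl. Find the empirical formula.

mol C = 2.934 g CO₂ ÷ 44.009 g/mol = 0.066668 mol
mol H = 2 × 1.126 g H₂O ÷ 18.015 g/mol = 0.12501 mol
From the AgCl data: mol Cl per gram of compound = (0.2569 ÷ 143.318) ÷ 0.2629 = 0.0068182 mol/g, so in the 1.222 g combustion sample mol Cl = 0.0083319 mol
Divide by the smallest (0.0083319 mol): C 8.002, H 15.003, Cl 1.000

C8H15Cl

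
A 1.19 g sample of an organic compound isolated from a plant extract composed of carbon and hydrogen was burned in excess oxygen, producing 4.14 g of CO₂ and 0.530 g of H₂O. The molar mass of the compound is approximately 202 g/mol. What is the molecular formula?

C16H10

mol C = 4.14 g CO₂ ÷ 44.009 g/mol = 0.09407 mol
mol H = 2 × 0.530 g H₂O ÷ 18.015 g/mol = 0.05884 mol
Divide by the smallest (0.05884 mol): C 1.599, H 1.000
Multiplying each by 5 gives whole numbers: C 7.99, H 5.00
Empirical formula: C8H5
Empirical-formula mass = 101.13 g/mol; 202 ÷ 101.13 ≈ 2, so the molecular formula is C16H10.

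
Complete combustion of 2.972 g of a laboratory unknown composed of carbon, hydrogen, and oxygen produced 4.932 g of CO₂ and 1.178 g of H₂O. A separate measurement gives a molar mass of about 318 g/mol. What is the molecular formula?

mol C = 4.932 g CO₂ ÷ 44.009 g/mol = 0.11207 mol
mol H = 2 × 1.178 g H₂O ÷ 18.015 g/mol = 0.13078 mol
mass O = 2.972 − (1.3460 + 0.13183) = 1.4941 g → mol O = 1.4941 ÷ 15.999 = 0.093389 mol
Divide by the smallest (0.093389 mol): C 1.200, H 1.400, O 1.000
Multiplying each by 5 gives whole numbers: C 6.00, H 7.00, O 5.00
Empirical formula: C6H7O5
Empirical-formula mass = 159.12 g/mol; 318 ÷ 159.12 ≈ 2, so the molecular formula is C12H14O10.

C12H14O10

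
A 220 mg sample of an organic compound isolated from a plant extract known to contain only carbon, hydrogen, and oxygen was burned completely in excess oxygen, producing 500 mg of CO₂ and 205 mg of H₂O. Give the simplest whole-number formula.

C3H6O

mol C = 0.500 g CO₂ ÷ 44.009 g/mol = 0.01136 mol
mol H = 2 × 0.205 g H₂O ÷ 18.015 g/mol = 0.02276 mol
mass O = 0.220 − (0.1365 + 0.02294) = 0.06060 g → mol O = 0.06060 ÷ 15.999 = 0.003788 mol
Divide by the smallest (0.003788 mol): C 3.000, H 6.009, O 1.000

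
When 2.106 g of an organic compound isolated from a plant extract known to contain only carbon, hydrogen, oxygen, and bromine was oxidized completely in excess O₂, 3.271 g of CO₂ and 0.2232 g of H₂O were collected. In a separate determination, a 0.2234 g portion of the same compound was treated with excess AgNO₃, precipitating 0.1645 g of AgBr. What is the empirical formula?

mol C = 3.271 g CO₂ ÷ 44.009 g/mol = 0.074326 mol
mol H = 2 × 0.2232 g H₂O ÷ 18.015 g/mol = 0.024779 mol
From the AgBr data: mol Br per gram of compound = (0.1645 ÷ 187.772) ÷ 0.2234 = 0.0039215 mol/g, so in the 2.106 g combustion sample mol Br = 0.0082587 mol
mass O = 2.106 − (0.89273 + 0.024978 + 0.65990) = 0.52840 g → mol O = 0.52840 ÷ 15.999 = 0.033027 mol
Divide by the smallest (0.0082587 mol): C 9.000, H 3.000, Br 1.000, O 3.999

C9H3BrO4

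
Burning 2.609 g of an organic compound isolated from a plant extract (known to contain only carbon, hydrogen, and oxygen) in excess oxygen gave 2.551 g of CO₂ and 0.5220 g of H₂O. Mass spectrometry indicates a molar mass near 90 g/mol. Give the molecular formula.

C2H2O4

mol C = 2.551 g CO₂ ÷ 44.009 g/mol = 0.057965 mol
mol H = 2 × 0.5220 g H₂O ÷ 18.015 g/mol = 0.057952 mol
mass O = 2.609 − (0.69622 + 0.058415) = 1.8544 g → mol O = 1.8544 ÷ 15.999 = 0.11590 mol
Divide by the smallest (0.057952 mol): C 1.000, H 1.000, O 2.000
Empirical formula: CHO2
Empirical-formula mass = 45.02 g/mol; 90 ÷ 45.02 ≈ 2, so the molecular formula is C2H2O4.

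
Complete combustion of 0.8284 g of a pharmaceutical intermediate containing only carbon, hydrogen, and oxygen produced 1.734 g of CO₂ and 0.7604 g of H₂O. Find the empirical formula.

mol C = 1.734 g CO₂ ÷ 44.009 g/mol = 0.039401 mol
mol H = 2 × 0.7604 g H₂O ÷ 18.015 g/mol = 0.084419 mol
mass O = 0.8284 − (0.47325 + 0.085094) = 0.27006 g → mol O = 0.27006 ÷ 15.999 = 0.016880 mol
Divide by the smallest (0.016880 mol): C 2.334, H 5.001, O 1.000
Multiplying each by 3 gives whole numbers: C 7.00, H 15.00, O 3.00

C7H15O3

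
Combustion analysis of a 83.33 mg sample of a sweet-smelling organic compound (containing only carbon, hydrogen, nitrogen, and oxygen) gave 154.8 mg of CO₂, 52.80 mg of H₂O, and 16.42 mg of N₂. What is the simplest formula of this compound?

mol C = 0.1548 g CO₂ ÷ 44.009 g/mol = 0.0035175 mol
mol H = 2 × 0.05280 g H₂O ÷ 18.015 g/mol = 0.0058618 mol
mol N = 2 × 0.01642 g N₂ ÷ 28.014 g/mol = 0.0011723 mol
mass O = 0.08333 − (0.042248 + 0.0059087 + 0.016420) = 0.018753 g → mol O = 0.018753 ÷ 15.999 = 0.0011721 mol
Divide by the smallest (0.0011721 mol): C 3.001, H 5.001, N 1.000, O 1.000

C3H5NO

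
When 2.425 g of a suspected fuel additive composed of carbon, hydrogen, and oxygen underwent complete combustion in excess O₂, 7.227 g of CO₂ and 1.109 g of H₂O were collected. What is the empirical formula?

mol C = 7.227 g CO₂ ÷ 44.009 g/mol = 0.16422 mol
mol H = 2 × 1.109 g H₂O ÷ 18.015 g/mol = 0.12312 mol
mass O = 2.425 − (1.9724 + 0.12410) = 0.32849 g → mol O = 0.32849 ÷ 15.999 = 0.020532 mol
Divide by the smallest (0.020532 mol): C 7.998, H 5.996, O 1.000

C8H6O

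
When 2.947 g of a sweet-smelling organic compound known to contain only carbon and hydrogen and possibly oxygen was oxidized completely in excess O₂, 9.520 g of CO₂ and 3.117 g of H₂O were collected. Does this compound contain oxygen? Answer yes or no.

no

mol C = 9.520 g CO₂ ÷ 44.009 g/mol = 0.21632 mol
mol H = 2 × 3.117 g H₂O ÷ 18.015 g/mol = 0.34604 mol
C and H together account for 2.9470 g — essentially the entire 2.947 g sample — so the compound contains no oxygen.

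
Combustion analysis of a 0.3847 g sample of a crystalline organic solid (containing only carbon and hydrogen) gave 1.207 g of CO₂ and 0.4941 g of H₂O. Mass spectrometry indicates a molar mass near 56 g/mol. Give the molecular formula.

mol C = 1.207 g CO₂ ÷ 44.009 g/mol = 0.027426 mol
mol H = 2 × 0.4941 g H₂O ÷ 18.015 g/mol = 0.054854 mol
Divide by the smallest (0.027426 mol): C 1.000, H 2.000
Empirical formula: CH2
Empirical-formula mass = 14.03 g/mol; 56 ÷ 14.03 ≈ 4, so the molecular formula is C4H8.

C4H8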